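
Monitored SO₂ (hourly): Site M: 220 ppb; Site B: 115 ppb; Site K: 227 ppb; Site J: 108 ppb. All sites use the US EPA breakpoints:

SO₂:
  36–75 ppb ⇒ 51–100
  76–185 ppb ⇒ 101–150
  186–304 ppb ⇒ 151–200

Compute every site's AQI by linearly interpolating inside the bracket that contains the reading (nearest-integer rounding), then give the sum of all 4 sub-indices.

567

Site M: 220 lies in 186–304, so I_lo=151, I_hi=200, C_lo=186, C_hi=304.
(200−151)/(304−186) × (220−186) + 151 = 49/118 × 34 + 151 ≈ 165.12 → 165.
Site B: 115 ∈ [76, 185] ↔ index [101, 150].
101 + (115−76)·(150−101)/(185−76) = 101 + 39·49/109 ≈ 118.53, so AQI = 119.
Site K: 227 lies in 186–304, so I_lo=151, I_hi=200, C_lo=186, C_hi=304.
(200−151)/(304−186) × (227−186) + 151 = 49/118 × 41 + 151 ≈ 168.03 → 168.
Site J 108: bracket 76–185 → index 101–150; slope 49/109, offset 32.
AQI = 101 + 49/109·32 ≈ 115.39 ⇒ 115.
AQIs: Site M=165, Site B=119, Site K=168, Site J=115. Sum = 165 + 119 + 168 + 115 = 567.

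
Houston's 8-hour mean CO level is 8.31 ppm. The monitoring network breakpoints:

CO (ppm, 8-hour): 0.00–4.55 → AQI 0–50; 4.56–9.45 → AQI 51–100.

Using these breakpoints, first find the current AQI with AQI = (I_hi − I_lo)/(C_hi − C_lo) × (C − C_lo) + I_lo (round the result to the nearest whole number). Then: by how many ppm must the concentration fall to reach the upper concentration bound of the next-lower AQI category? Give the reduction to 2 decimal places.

CO: 8.31 ∈ [4.56, 9.45] ↔ index [51, 100].
51 + (8.31−4.56)·(100−51)/(9.45−4.56) = 51 + 3.75·49/4.89 ≈ 88.58, so AQI = 89.
Current AQI 89 is in the Moderate range (51–100). The next-lower category tops out at AQI 50, whose upper concentration bound is 4.55 ppm.
Reduction needed = 8.31 − 4.55 = 3.76 ppm.

3.76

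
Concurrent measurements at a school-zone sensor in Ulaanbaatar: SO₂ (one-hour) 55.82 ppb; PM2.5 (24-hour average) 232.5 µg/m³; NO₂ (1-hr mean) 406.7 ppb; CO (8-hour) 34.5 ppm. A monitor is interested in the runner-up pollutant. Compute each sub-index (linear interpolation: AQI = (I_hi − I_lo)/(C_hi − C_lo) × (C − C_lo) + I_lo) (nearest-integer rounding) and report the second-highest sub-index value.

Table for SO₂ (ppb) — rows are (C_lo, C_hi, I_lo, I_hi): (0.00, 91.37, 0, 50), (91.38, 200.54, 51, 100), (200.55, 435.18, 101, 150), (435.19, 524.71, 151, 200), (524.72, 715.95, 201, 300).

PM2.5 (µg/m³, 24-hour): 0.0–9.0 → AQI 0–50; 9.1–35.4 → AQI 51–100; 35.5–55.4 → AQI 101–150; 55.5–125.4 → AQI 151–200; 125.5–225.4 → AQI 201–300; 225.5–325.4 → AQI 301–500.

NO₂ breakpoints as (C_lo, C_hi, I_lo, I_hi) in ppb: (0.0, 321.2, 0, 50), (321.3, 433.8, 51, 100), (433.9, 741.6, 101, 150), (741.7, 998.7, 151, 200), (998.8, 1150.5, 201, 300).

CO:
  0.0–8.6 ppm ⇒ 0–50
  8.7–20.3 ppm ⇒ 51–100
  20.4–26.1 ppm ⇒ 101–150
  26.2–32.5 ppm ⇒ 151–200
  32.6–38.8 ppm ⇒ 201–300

231

SO₂: row 0.00–91.37 (AQI 0–50). (50−0)·(55.82−0.00)/(91.37−0.00) + 0 = 50·55.82/91.37 + 0 ≈ 30.55 → 31.
PM2.5: 232.5 ∈ [225.5, 325.4] ↔ index [301, 500].
301 + (232.5−225.5)·(500−301)/(325.4−225.5) = 301 + 7.0·199/99.9 ≈ 314.94, so AQI = 315.
NO₂ 406.7: bracket 321.3–433.8 → index 51–100; slope 49/112.5, offset 85.4.
AQI = 51 + 49/112.5·85.4 ≈ 88.20 ⇒ 88.
CO: 34.5 ∈ [32.6, 38.8] ↔ index [201, 300].
201 + (34.5−32.6)·(300−201)/(38.8−32.6) = 201 + 1.9·99/6.2 ≈ 231.34, so AQI = 231.
Sub-indices: SO₂→31, PM2.5→315, NO₂→88, CO→231. Ranked high→low: 315, 231, 88, 31. Second-highest sub-index = 231.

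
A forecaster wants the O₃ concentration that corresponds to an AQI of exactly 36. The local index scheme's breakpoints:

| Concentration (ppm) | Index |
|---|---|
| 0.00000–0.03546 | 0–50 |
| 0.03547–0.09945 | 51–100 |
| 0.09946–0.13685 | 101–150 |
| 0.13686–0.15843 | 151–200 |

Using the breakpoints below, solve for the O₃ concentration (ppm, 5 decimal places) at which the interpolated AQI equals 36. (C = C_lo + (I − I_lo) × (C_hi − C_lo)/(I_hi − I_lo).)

AQI 36 lies in the 0–50 band, which corresponds to 0.00000–0.03546 ppm.
C = 0.00000 + (36−0)×(0.03546−0.00000)/(50−0) = 0.00000 + 36×0.03546/50 ≈ 0.0255312 ppm → 0.02553 ppm to 5 dp.

0.02553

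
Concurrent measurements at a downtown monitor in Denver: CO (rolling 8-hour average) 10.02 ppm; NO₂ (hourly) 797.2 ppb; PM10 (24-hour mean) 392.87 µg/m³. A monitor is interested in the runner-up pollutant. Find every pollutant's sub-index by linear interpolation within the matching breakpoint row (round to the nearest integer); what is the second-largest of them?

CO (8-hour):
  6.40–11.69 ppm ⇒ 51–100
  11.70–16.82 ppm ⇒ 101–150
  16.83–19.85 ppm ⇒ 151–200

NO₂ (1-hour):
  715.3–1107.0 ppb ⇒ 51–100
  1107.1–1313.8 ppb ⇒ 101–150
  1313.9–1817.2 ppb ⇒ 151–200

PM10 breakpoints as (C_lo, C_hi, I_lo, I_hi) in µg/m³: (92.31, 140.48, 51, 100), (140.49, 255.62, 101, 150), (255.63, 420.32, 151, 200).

CO: 10.02 ∈ [6.40, 11.69] ↔ index [51, 100].
51 + (10.02−6.40)·(100−51)/(11.69−6.40) = 51 + 3.62·49/5.29 ≈ 84.53, so AQI = 85.
NO₂ 797.2: bracket 715.3–1107.0 → index 51–100; slope 49/391.7, offset 81.9.
AQI = 51 + 49/391.7·81.9 ≈ 61.25 ⇒ 61.
PM10: 392.87 ∈ [255.63, 420.32] ↔ index [151, 200].
151 + (392.87−255.63)·(200−151)/(420.32−255.63) = 151 + 137.24·49/164.69 ≈ 191.83, so AQI = 192.
Sub-indices: CO→85, NO₂→61, PM10→192. Ranked high→low: 192, 85, 61. Second-highest sub-index = 85.

85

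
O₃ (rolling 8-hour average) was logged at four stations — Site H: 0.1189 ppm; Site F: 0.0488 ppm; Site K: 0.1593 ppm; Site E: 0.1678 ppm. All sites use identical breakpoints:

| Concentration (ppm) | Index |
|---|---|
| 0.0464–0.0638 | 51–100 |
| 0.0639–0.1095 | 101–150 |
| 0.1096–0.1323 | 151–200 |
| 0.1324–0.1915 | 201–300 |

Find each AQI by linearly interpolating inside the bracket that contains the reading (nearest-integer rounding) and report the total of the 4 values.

Site H: 0.1189 lies in 0.1096–0.1323, so I_lo=151, I_hi=200, C_lo=0.1096, C_hi=0.1323.
(200−151)/(0.1323−0.1096) × (0.1189−0.1096) + 151 = 49/0.0227 × 0.0093 + 151 ≈ 171.07 → 171.
Site F: row 0.0464–0.0638 (AQI 51–100). (100−51)·(0.0488−0.0464)/(0.0638−0.0464) + 51 = 49·0.0024/0.0174 + 51 ≈ 57.76 → 58.
Site K: row 0.1324–0.1915 (AQI 201–300). (300−201)·(0.1593−0.1324)/(0.1915−0.1324) + 201 = 99·0.0269/0.0591 + 201 ≈ 246.06 → 246.
Site E 0.1678: bracket 0.1324–0.1915 → index 201–300; slope 99/0.0591, offset 0.0354.
AQI = 201 + 99/0.0591·0.0354 ≈ 260.30 ⇒ 260.
AQIs: Site H=171, Site F=58, Site K=246, Site E=260. Sum = 171 + 58 + 246 + 260 = 735.

735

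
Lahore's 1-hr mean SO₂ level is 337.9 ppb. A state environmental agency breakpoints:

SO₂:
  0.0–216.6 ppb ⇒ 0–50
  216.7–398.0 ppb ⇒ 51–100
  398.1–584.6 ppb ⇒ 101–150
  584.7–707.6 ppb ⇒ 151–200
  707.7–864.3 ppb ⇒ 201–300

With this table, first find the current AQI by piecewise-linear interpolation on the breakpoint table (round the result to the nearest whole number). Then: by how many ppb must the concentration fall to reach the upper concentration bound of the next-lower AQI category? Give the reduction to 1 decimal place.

121.3

SO₂: row 216.7–398.0 (AQI 51–100). (100−51)·(337.9−216.7)/(398.0−216.7) + 51 = 49·121.2/181.3 + 51 ≈ 83.76 → 84.
Current AQI 84 is in the Moderate range (51–100). The next-lower category tops out at AQI 50, whose upper concentration bound is 216.6 ppb.
Reduction needed = 337.9 − 216.6 = 121.3 ppb.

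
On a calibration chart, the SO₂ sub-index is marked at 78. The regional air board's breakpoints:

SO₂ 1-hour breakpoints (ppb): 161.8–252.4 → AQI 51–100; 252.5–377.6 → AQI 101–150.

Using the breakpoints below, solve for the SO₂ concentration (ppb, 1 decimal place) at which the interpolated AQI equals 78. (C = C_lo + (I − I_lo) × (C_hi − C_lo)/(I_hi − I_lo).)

AQI 78 lies in the 51–100 band, which corresponds to 161.8–252.4 ppb.
C = 161.8 + (78−51)×(252.4−161.8)/(100−51) = 161.8 + 27×90.6/49 ≈ 211.722 ppb → 211.7 ppb to 1 dp.

211.7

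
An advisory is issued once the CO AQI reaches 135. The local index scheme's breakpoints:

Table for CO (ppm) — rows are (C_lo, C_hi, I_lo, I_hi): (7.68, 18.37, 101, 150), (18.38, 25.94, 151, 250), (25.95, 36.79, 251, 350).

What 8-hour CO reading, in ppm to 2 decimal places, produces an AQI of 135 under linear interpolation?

AQI 135 lies in the 101–150 band, which corresponds to 7.68–18.37 ppm.
C = 7.68 + (135−101)×(18.37−7.68)/(150−101) = 7.68 + 34×10.69/49 ≈ 15.0976 ppm → 15.10 ppm to 2 dp.

15.10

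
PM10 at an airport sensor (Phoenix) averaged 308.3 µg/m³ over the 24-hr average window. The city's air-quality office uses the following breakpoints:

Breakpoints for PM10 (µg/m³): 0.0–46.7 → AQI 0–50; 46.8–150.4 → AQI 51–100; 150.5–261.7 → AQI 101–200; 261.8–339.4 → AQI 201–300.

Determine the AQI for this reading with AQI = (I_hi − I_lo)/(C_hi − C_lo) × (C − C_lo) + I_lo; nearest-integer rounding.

260

PM10: row 261.8–339.4 (AQI 201–300). (300−201)·(308.3−261.8)/(339.4−261.8) + 201 = 99·46.5/77.6 + 201 ≈ 260.32 → 260.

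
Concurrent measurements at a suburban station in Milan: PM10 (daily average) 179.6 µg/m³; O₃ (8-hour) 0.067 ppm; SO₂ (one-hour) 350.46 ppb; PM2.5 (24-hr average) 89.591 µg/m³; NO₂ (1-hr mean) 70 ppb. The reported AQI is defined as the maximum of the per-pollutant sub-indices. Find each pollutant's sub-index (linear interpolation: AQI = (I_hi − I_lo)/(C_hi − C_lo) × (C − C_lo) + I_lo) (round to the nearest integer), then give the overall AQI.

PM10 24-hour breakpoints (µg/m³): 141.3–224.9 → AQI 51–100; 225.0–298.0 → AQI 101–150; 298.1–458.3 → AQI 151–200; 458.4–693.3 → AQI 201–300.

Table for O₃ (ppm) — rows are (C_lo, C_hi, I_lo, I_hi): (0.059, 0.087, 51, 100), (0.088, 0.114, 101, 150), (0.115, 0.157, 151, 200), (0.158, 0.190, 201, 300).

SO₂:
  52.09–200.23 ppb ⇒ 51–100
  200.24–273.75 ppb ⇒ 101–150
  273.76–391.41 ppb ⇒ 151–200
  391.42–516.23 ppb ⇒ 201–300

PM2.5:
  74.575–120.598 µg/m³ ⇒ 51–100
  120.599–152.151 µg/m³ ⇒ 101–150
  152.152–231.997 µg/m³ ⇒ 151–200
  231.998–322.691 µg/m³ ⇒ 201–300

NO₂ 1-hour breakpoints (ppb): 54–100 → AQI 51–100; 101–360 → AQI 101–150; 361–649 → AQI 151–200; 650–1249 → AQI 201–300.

PM10: 179.6 ∈ [141.3, 224.9] ↔ index [51, 100].
51 + (179.6−141.3)·(100−51)/(224.9−141.3) = 51 + 38.3·49/83.6 ≈ 73.45, so AQI = 73.
O₃: row 0.059–0.087 (AQI 51–100). (100−51)·(0.067−0.059)/(0.087−0.059) + 51 = 49·0.008/0.028 + 51 ≈ 65.00 → 65.
SO₂ 350.46: bracket 273.76–391.41 → index 151–200; slope 49/117.65, offset 76.70.
AQI = 151 + 49/117.65·76.70 ≈ 182.94 ⇒ 183.
PM2.5: 89.591 lies in 74.575–120.598, so I_lo=51, I_hi=100, C_lo=74.575, C_hi=120.598.
(100−51)/(120.598−74.575) × (89.591−74.575) + 51 = 49/46.023 × 15.016 + 51 ≈ 66.99 → 67.
NO₂ 70: bracket 54–100 → index 51–100; slope 49/46, offset 16.
AQI = 51 + 49/46·16 ≈ 68.04 ⇒ 68.
Sub-indices: PM10→73, O₃→65, SO₂→183, PM2.5→67, NO₂→68. Overall AQI = max = 183; dominant pollutant is SO₂.

183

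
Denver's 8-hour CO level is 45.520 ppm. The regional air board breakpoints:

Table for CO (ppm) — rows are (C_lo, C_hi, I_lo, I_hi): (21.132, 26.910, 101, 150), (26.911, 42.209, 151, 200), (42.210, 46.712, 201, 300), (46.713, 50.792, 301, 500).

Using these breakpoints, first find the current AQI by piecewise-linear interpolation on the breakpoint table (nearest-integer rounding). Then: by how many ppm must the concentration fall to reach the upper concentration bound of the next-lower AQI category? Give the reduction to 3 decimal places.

CO: 45.520 lies in 42.210–46.712, so I_lo=201, I_hi=300, C_lo=42.210, C_hi=46.712.
(300−201)/(46.712−42.210) × (45.520−42.210) + 201 = 99/4.502 × 3.310 + 201 ≈ 273.79 → 274.
Current AQI 274 is in the Very Unhealthy range (201–300). The next-lower category tops out at AQI 200, whose upper concentration bound is 42.209 ppm.
Reduction needed = 45.520 − 42.209 = 3.311 ppm.

3.311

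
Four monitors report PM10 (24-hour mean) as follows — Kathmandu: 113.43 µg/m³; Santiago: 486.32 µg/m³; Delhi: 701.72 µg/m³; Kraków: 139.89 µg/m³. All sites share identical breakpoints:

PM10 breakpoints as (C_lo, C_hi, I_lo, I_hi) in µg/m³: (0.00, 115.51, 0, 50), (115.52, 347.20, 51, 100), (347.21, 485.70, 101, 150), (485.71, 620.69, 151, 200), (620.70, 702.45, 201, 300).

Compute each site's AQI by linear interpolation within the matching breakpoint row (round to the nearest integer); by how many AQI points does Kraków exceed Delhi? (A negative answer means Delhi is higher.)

Kathmandu: 113.43 ∈ [0.00, 115.51] ↔ index [0, 50].
0 + (113.43−0.00)·(50−0)/(115.51−0.00) = 0 + 113.43·50/115.51 ≈ 49.10, so AQI = 49.
Santiago: 486.32 lies in 485.71–620.69, so I_lo=151, I_hi=200, C_lo=485.71, C_hi=620.69.
(200−151)/(620.69−485.71) × (486.32−485.71) + 151 = 49/134.98 × 0.61 + 151 ≈ 151.22 → 151.
Delhi: row 620.70–702.45 (AQI 201–300). (300−201)·(701.72−620.70)/(702.45−620.70) + 201 = 99·81.02/81.75 + 201 ≈ 299.12 → 299.
Kraków: 139.89 ∈ [115.52, 347.20] ↔ index [51, 100].
51 + (139.89−115.52)·(100−51)/(347.20−115.52) = 51 + 24.37·49/231.68 ≈ 56.15, so AQI = 56.
AQIs: Kathmandu=49, Santiago=151, Delhi=299, Kraków=56. Kraków (56) − Delhi (299) = -243.

-243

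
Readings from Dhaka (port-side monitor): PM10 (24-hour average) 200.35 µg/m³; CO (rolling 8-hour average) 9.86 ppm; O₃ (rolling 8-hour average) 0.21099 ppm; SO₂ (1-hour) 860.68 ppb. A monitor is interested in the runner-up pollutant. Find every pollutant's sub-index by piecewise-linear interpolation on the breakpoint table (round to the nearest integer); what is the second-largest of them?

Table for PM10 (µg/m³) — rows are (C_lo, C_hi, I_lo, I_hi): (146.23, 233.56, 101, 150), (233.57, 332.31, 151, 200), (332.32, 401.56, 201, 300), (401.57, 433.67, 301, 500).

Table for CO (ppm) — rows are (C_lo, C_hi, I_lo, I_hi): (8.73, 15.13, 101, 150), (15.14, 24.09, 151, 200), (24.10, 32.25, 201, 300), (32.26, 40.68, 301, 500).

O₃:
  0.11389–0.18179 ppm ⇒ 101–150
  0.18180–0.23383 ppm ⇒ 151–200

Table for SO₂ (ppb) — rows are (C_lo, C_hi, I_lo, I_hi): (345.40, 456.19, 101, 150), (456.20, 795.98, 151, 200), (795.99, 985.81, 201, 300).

PM10: 200.35 ∈ [146.23, 233.56] ↔ index [101, 150].
101 + (200.35−146.23)·(150−101)/(233.56−146.23) = 101 + 54.12·49/87.33 ≈ 131.37, so AQI = 131.
CO: row 8.73–15.13 (AQI 101–150). (150−101)·(9.86−8.73)/(15.13−8.73) + 101 = 49·1.13/6.40 + 101 ≈ 109.65 → 110.
O₃: 0.21099 lies in 0.18180–0.23383, so I_lo=151, I_hi=200, C_lo=0.18180, C_hi=0.23383.
(200−151)/(0.23383−0.18180) × (0.21099−0.18180) + 151 = 49/0.05203 × 0.02919 + 151 ≈ 178.49 → 178.
SO₂: 860.68 lies in 795.99–985.81, so I_lo=201, I_hi=300, C_lo=795.99, C_hi=985.81.
(300−201)/(985.81−795.99) × (860.68−795.99) + 201 = 99/189.82 × 64.69 + 201 ≈ 234.74 → 235.
Sub-indices: PM10→131, CO→110, O₃→178, SO₂→235. Ranked high→low: 235, 178, 131, 110. Second-highest sub-index = 178.

178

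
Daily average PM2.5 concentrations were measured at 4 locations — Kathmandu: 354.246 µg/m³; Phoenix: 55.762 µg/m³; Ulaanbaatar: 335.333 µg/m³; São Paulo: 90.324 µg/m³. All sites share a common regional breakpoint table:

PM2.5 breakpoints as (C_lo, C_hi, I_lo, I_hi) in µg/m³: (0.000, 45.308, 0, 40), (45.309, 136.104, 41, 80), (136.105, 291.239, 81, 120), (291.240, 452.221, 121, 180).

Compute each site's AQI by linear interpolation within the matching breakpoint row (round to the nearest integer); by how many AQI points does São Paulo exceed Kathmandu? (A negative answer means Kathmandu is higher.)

-84

Kathmandu 354.246: bracket 291.240–452.221 → index 121–180; slope 59/160.981, offset 63.006.
AQI = 121 + 59/160.981·63.006 ≈ 144.09 ⇒ 144.
Phoenix: row 45.309–136.104 (AQI 41–80). (80−41)·(55.762−45.309)/(136.104−45.309) + 41 = 39·10.453/90.795 + 41 ≈ 45.49 → 45.
Ulaanbaatar: row 291.240–452.221 (AQI 121–180). (180−121)·(335.333−291.240)/(452.221−291.240) + 121 = 59·44.093/160.981 + 121 ≈ 137.16 → 137.
São Paulo: 90.324 lies in 45.309–136.104, so I_lo=41, I_hi=80, C_lo=45.309, C_hi=136.104.
(80−41)/(136.104−45.309) × (90.324−45.309) + 41 = 39/90.795 × 45.015 + 41 ≈ 60.34 → 60.
AQIs: Kathmandu=144, Phoenix=45, Ulaanbaatar=137, São Paulo=60. São Paulo (60) − Kathmandu (144) = -84.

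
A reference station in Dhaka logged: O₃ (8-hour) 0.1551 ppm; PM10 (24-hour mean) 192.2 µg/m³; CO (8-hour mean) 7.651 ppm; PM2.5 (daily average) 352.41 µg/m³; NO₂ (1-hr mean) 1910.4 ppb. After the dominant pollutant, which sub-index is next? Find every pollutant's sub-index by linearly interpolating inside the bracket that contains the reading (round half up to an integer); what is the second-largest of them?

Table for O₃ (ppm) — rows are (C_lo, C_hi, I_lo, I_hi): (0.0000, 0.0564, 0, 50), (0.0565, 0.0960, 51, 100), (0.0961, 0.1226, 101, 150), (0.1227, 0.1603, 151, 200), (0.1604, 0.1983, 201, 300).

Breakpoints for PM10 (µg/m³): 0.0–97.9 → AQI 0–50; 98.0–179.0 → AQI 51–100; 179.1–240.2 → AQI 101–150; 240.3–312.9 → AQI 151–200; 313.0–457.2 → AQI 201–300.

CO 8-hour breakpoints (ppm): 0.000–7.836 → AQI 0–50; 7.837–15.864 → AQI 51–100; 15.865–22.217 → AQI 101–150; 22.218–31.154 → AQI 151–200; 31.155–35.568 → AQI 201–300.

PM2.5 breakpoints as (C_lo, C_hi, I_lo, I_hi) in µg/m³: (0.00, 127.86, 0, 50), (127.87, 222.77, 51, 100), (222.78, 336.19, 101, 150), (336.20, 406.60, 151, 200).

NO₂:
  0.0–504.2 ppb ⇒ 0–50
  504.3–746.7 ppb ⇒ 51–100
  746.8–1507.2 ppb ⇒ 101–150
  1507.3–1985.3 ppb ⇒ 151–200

192

O₃ 0.1551: bracket 0.1227–0.1603 → index 151–200; slope 49/0.0376, offset 0.0324.
AQI = 151 + 49/0.0376·0.0324 ≈ 193.22 ⇒ 193.
PM10: 192.2 lies in 179.1–240.2, so I_lo=101, I_hi=150, C_lo=179.1, C_hi=240.2.
(150−101)/(240.2−179.1) × (192.2−179.1) + 101 = 49/61.1 × 13.1 + 101 ≈ 111.51 → 112.
CO: 7.651 ∈ [0.000, 7.836] ↔ index [0, 50].
0 + (7.651−0.000)·(50−0)/(7.836−0.000) = 0 + 7.651·50/7.836 ≈ 48.82, so AQI = 49.
PM2.5: 352.41 ∈ [336.20, 406.60] ↔ index [151, 200].
151 + (352.41−336.20)·(200−151)/(406.60−336.20) = 151 + 16.21·49/70.40 ≈ 162.28, so AQI = 162.
NO₂: 1910.4 lies in 1507.3–1985.3, so I_lo=151, I_hi=200, C_lo=1507.3, C_hi=1985.3.
(200−151)/(1985.3−1507.3) × (1910.4−1507.3) + 151 = 49/478.0 × 403.1 + 151 ≈ 192.32 → 192.
Sub-indices: O₃→193, PM10→112, CO→49, PM2.5→162, NO₂→192. Ranked high→low: 193, 192, 162, 112, 49. Second-highest sub-index = 192.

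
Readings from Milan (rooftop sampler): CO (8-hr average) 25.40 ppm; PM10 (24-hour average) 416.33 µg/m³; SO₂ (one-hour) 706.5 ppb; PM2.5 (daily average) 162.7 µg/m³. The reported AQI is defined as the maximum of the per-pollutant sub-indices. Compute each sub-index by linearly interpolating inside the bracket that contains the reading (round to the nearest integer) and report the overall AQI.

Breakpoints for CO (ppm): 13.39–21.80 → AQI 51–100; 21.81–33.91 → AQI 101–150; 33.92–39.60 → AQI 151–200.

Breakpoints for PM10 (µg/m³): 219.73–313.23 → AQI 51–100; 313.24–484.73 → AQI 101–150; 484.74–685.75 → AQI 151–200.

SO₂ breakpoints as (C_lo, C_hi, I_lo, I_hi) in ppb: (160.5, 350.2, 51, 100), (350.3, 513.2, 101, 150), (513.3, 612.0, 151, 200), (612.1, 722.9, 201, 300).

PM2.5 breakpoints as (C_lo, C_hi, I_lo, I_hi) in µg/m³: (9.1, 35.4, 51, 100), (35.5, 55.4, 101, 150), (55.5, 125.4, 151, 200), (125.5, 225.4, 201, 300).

285

CO: 25.40 lies in 21.81–33.91, so I_lo=101, I_hi=150, C_lo=21.81, C_hi=33.91.
(150−101)/(33.91−21.81) × (25.40−21.81) + 101 = 49/12.10 × 3.59 + 101 ≈ 115.54 → 116.
PM10: 416.33 lies in 313.24–484.73, so I_lo=101, I_hi=150, C_lo=313.24, C_hi=484.73.
(150−101)/(484.73−313.24) × (416.33−313.24) + 101 = 49/171.49 × 103.09 + 101 ≈ 130.46 → 130.
SO₂: 706.5 lies in 612.1–722.9, so I_lo=201, I_hi=300, C_lo=612.1, C_hi=722.9.
(300−201)/(722.9−612.1) × (706.5−612.1) + 201 = 99/110.8 × 94.4 + 201 ≈ 285.35 → 285.
PM2.5: 162.7 ∈ [125.5, 225.4] ↔ index [201, 300].
201 + (162.7−125.5)·(300−201)/(225.4−125.5) = 201 + 37.2·99/99.9 ≈ 237.86, so AQI = 238.
Sub-indices: CO→116, PM10→130, SO₂→285, PM2.5→238. Overall AQI = max = 285; dominant pollutant is SO₂.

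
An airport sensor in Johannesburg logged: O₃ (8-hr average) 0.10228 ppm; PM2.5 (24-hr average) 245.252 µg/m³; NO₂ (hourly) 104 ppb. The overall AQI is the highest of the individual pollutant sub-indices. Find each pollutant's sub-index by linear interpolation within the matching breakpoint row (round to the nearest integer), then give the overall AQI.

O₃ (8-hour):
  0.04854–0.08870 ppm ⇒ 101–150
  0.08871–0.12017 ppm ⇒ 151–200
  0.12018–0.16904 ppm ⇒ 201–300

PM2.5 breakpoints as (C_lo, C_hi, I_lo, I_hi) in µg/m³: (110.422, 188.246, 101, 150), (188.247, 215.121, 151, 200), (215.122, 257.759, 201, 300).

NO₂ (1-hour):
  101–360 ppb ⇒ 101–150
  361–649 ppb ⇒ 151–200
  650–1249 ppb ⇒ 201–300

271

O₃: row 0.08871–0.12017 (AQI 151–200). (200−151)·(0.10228−0.08871)/(0.12017−0.08871) + 151 = 49·0.01357/0.03146 + 151 ≈ 172.14 → 172.
PM2.5: 245.252 ∈ [215.122, 257.759] ↔ index [201, 300].
201 + (245.252−215.122)·(300−201)/(257.759−215.122) = 201 + 30.130·99/42.637 ≈ 270.96, so AQI = 271.
NO₂ 104: bracket 101–360 → index 101–150; slope 49/259, offset 3.
AQI = 101 + 49/259·3 ≈ 101.57 ⇒ 102.
Sub-indices: O₃→172, PM2.5→271, NO₂→102. Overall AQI = max = 271; dominant pollutant is PM2.5.
AQI 271: Very Unhealthy.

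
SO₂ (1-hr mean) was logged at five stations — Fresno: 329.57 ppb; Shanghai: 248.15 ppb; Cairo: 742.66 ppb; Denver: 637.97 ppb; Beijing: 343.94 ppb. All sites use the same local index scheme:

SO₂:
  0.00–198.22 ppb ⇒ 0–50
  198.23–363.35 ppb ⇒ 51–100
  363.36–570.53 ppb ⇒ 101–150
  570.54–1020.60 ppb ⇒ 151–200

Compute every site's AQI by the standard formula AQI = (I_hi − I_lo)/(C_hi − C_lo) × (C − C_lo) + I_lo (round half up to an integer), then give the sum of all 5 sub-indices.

578

Fresno: row 198.23–363.35 (AQI 51–100). (100−51)·(329.57−198.23)/(363.35−198.23) + 51 = 49·131.34/165.12 + 51 ≈ 89.98 → 90.
Shanghai 248.15: bracket 198.23–363.35 → index 51–100; slope 49/165.12, offset 49.92.
AQI = 51 + 49/165.12·49.92 ≈ 65.81 ⇒ 66.
Cairo: 742.66 ∈ [570.54, 1020.60] ↔ index [151, 200].
151 + (742.66−570.54)·(200−151)/(1020.60−570.54) = 151 + 172.12·49/450.06 ≈ 169.74, so AQI = 170.
Denver: 637.97 ∈ [570.54, 1020.60] ↔ index [151, 200].
151 + (637.97−570.54)·(200−151)/(1020.60−570.54) = 151 + 67.43·49/450.06 ≈ 158.34, so AQI = 158.
Beijing: 343.94 lies in 198.23–363.35, so I_lo=51, I_hi=100, C_lo=198.23, C_hi=363.35.
(100−51)/(363.35−198.23) × (343.94−198.23) + 51 = 49/165.12 × 145.71 + 51 ≈ 94.24 → 94.
AQIs: Fresno=90, Shanghai=66, Cairo=170, Denver=158, Beijing=94. Sum = 90 + 66 + 170 + 158 + 94 = 578.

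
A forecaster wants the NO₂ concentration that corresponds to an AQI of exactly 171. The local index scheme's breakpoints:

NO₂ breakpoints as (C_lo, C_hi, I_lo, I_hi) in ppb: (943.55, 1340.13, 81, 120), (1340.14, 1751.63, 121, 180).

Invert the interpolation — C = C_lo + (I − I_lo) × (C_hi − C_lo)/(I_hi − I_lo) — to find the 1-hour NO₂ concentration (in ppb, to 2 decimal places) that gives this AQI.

1688.86

AQI 171 lies in the 121–180 band, which corresponds to 1340.14–1751.63 ppb.
C = 1340.14 + (171−121)×(1751.63−1340.14)/(180−121) = 1340.14 + 50×411.49/59 ≈ 1688.8603 ppb → 1688.86 ppb to 2 dp.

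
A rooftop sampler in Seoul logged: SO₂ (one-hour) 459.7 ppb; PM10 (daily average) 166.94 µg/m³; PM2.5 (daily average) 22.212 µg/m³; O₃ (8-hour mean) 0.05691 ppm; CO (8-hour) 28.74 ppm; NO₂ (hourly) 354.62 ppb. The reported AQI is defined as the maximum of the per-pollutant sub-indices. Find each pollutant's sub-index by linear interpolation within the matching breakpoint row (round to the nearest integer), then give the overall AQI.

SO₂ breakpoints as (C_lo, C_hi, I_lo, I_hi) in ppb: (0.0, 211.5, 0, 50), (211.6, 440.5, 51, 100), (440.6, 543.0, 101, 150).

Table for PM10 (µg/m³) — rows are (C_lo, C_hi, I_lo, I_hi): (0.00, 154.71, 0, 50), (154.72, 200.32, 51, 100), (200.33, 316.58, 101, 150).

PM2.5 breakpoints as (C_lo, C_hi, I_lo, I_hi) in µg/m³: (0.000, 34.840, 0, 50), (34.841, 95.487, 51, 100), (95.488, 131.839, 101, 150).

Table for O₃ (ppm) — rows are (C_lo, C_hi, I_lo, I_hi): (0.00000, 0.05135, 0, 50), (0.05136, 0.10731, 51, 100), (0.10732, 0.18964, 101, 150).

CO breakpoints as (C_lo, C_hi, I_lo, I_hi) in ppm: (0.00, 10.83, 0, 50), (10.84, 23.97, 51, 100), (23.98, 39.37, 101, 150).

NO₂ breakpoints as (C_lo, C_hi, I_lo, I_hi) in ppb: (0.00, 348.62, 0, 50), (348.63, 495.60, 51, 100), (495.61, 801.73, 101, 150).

116

SO₂ 459.7: bracket 440.6–543.0 → index 101–150; slope 49/102.4, offset 19.1.
AQI = 101 + 49/102.4·19.1 ≈ 110.14 ⇒ 110.
PM10: row 154.72–200.32 (AQI 51–100). (100−51)·(166.94−154.72)/(200.32−154.72) + 51 = 49·12.22/45.60 + 51 ≈ 64.13 → 64.
PM2.5: row 0.000–34.840 (AQI 0–50). (50−0)·(22.212−0.000)/(34.840−0.000) + 0 = 50·22.212/34.840 + 0 ≈ 31.88 → 32.
O₃: 0.05691 lies in 0.05136–0.10731, so I_lo=51, I_hi=100, C_lo=0.05136, C_hi=0.10731.
(100−51)/(0.10731−0.05136) × (0.05691−0.05136) + 51 = 49/0.05595 × 0.00555 + 51 ≈ 55.86 → 56.
CO: row 23.98–39.37 (AQI 101–150). (150−101)·(28.74−23.98)/(39.37−23.98) + 101 = 49·4.76/15.39 + 101 ≈ 116.16 → 116.
NO₂: 354.62 ∈ [348.63, 495.60] ↔ index [51, 100].
51 + (354.62−348.63)·(100−51)/(495.60−348.63) = 51 + 5.99·49/146.97 ≈ 53.00, so AQI = 53.
Sub-indices: SO₂→110, PM10→64, PM2.5→32, O₃→56, CO→116, NO₂→53. Overall AQI = max = 116; dominant pollutant is CO.
AQI 116: Unhealthy for Sensitive Groups.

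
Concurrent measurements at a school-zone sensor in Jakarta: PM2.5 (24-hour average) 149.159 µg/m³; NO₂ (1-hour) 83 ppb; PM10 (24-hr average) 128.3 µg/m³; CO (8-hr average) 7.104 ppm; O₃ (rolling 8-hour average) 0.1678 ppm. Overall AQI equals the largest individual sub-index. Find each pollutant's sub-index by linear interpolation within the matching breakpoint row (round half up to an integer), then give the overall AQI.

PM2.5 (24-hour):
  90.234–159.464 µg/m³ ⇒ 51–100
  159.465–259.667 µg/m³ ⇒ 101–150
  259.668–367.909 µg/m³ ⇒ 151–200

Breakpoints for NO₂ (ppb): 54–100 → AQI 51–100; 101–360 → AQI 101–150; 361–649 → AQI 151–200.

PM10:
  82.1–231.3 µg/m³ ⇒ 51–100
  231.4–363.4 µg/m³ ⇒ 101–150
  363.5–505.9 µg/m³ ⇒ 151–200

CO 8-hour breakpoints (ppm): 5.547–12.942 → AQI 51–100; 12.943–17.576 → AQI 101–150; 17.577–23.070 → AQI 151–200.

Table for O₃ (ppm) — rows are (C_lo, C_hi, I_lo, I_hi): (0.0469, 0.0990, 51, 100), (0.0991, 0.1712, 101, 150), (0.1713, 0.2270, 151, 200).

148

PM2.5: row 90.234–159.464 (AQI 51–100). (100−51)·(149.159−90.234)/(159.464−90.234) + 51 = 49·58.925/69.230 + 51 ≈ 92.71 → 93.
NO₂: 83 ∈ [54, 100] ↔ index [51, 100].
51 + (83−54)·(100−51)/(100−54) = 51 + 29·49/46 ≈ 81.89, so AQI = 82.
PM10: 128.3 lies in 82.1–231.3, so I_lo=51, I_hi=100, C_lo=82.1, C_hi=231.3.
(100−51)/(231.3−82.1) × (128.3−82.1) + 51 = 49/149.2 × 46.2 + 51 ≈ 66.17 → 66.
CO: 7.104 lies in 5.547–12.942, so I_lo=51, I_hi=100, C_lo=5.547, C_hi=12.942.
(100−51)/(12.942−5.547) × (7.104−5.547) + 51 = 49/7.395 × 1.557 + 51 ≈ 61.32 → 61.
O₃ 0.1678: bracket 0.0991–0.1712 → index 101–150; slope 49/0.0721, offset 0.0687.
AQI = 101 + 49/0.0721·0.0687 ≈ 147.69 ⇒ 148.
Sub-indices: PM2.5→93, NO₂→82, PM10→66, CO→61, O₃→148. Overall AQI = max = 148; dominant pollutant is O₃.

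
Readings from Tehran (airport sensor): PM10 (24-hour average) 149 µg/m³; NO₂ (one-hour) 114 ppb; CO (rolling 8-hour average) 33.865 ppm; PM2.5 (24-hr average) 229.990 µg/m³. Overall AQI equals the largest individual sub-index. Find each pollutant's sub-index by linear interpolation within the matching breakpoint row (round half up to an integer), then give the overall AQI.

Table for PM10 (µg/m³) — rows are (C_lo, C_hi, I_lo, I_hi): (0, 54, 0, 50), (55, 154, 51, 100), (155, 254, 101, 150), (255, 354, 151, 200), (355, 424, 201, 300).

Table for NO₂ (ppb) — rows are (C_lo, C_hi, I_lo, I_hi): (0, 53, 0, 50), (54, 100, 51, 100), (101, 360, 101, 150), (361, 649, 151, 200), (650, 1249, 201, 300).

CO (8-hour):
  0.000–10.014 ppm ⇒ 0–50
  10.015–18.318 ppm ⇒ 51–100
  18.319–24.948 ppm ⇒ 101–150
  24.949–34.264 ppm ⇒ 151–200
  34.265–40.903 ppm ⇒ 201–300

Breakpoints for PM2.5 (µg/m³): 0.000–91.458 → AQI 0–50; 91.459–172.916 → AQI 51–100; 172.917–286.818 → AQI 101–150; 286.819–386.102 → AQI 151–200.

PM10: 149 lies in 55–154, so I_lo=51, I_hi=100, C_lo=55, C_hi=154.
(100−51)/(154−55) × (149−55) + 51 = 49/99 × 94 + 51 ≈ 97.53 → 98.
NO₂: row 101–360 (AQI 101–150). (150−101)·(114−101)/(360−101) + 101 = 49·13/259 + 101 ≈ 103.46 → 103.
CO: 33.865 ∈ [24.949, 34.264] ↔ index [151, 200].
151 + (33.865−24.949)·(200−151)/(34.264−24.949) = 151 + 8.916·49/9.315 ≈ 197.90, so AQI = 198.
PM2.5 229.990: bracket 172.917–286.818 → index 101–150; slope 49/113.901, offset 57.073.
AQI = 101 + 49/113.901·57.073 ≈ 125.55 ⇒ 126.
Sub-indices: PM10→98, NO₂→103, CO→198, PM2.5→126. Overall AQI = max = 198; dominant pollutant is CO.

198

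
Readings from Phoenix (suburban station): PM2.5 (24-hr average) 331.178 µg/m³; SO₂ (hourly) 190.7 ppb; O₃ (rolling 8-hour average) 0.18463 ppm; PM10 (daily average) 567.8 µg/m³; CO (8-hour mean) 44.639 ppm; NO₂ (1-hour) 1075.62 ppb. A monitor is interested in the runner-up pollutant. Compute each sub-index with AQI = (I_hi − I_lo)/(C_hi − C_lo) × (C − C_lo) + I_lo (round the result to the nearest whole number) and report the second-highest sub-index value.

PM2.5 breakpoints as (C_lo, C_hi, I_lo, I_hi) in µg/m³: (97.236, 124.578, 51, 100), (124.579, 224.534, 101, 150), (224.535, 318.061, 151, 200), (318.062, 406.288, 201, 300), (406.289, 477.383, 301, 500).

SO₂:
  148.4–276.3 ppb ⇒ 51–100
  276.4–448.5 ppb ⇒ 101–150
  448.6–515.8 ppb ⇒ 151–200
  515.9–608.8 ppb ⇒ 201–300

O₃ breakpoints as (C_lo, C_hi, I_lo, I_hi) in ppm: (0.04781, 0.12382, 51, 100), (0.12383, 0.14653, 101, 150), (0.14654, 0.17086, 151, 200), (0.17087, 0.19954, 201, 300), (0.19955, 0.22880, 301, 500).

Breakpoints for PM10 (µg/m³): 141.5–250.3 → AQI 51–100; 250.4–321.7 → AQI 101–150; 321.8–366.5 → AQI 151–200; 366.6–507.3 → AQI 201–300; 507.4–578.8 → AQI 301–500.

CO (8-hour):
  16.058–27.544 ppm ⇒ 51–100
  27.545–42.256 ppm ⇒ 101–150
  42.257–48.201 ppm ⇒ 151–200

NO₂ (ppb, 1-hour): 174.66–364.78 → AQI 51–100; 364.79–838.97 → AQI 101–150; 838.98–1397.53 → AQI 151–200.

249

PM2.5: row 318.062–406.288 (AQI 201–300). (300−201)·(331.178−318.062)/(406.288−318.062) + 201 = 99·13.116/88.226 + 201 ≈ 215.72 → 216.
SO₂: 190.7 lies in 148.4–276.3, so I_lo=51, I_hi=100, C_lo=148.4, C_hi=276.3.
(100−51)/(276.3−148.4) × (190.7−148.4) + 51 = 49/127.9 × 42.3 + 51 ≈ 67.21 → 67.
O₃: row 0.17087–0.19954 (AQI 201–300). (300−201)·(0.18463−0.17087)/(0.19954−0.17087) + 201 = 99·0.01376/0.02867 + 201 ≈ 248.51 → 249.
PM10: 567.8 lies in 507.4–578.8, so I_lo=301, I_hi=500, C_lo=507.4, C_hi=578.8.
(500−301)/(578.8−507.4) × (567.8−507.4) + 301 = 199/71.4 × 60.4 + 301 ≈ 469.34 → 469.
CO 44.639: bracket 42.257–48.201 → index 151–200; slope 49/5.944, offset 2.382.
AQI = 151 + 49/5.944·2.382 ≈ 170.64 ⇒ 171.
NO₂: row 838.98–1397.53 (AQI 151–200). (200−151)·(1075.62−838.98)/(1397.53−838.98) + 151 = 49·236.64/558.55 + 151 ≈ 171.76 → 172.
Sub-indices: PM2.5→216, SO₂→67, O₃→249, PM10→469, CO→171, NO₂→172. Ranked high→low: 469, 249, 216, 172, 171, 67. Second-highest sub-index = 249.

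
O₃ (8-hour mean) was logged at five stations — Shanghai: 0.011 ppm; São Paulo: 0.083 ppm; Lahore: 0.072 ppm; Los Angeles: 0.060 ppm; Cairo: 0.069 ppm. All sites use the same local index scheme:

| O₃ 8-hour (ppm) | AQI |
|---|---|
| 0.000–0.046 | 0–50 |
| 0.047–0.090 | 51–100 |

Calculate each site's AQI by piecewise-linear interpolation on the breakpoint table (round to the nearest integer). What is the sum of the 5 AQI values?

Shanghai: 0.011 lies in 0.000–0.046, so I_lo=0, I_hi=50, C_lo=0.000, C_hi=0.046.
(50−0)/(0.046−0.000) × (0.011−0.000) + 0 = 50/0.046 × 0.011 + 0 ≈ 11.96 → 12.
São Paulo: row 0.047–0.090 (AQI 51–100). (100−51)·(0.083−0.047)/(0.090−0.047) + 51 = 49·0.036/0.043 + 51 ≈ 92.02 → 92.
Lahore: row 0.047–0.090 (AQI 51–100). (100−51)·(0.072−0.047)/(0.090−0.047) + 51 = 49·0.025/0.043 + 51 ≈ 79.49 → 79.
Los Angeles: 0.060 lies in 0.047–0.090, so I_lo=51, I_hi=100, C_lo=0.047, C_hi=0.090.
(100−51)/(0.090−0.047) × (0.060−0.047) + 51 = 49/0.043 × 0.013 + 51 ≈ 65.81 → 66.
Cairo: 0.069 lies in 0.047–0.090, so I_lo=51, I_hi=100, C_lo=0.047, C_hi=0.090.
(100−51)/(0.090−0.047) × (0.069−0.047) + 51 = 49/0.043 × 0.022 + 51 ≈ 76.07 → 76.
AQIs: Shanghai=12, São Paulo=92, Lahore=79, Los Angeles=66, Cairo=76. Sum = 12 + 92 + 79 + 66 + 76 = 325.

325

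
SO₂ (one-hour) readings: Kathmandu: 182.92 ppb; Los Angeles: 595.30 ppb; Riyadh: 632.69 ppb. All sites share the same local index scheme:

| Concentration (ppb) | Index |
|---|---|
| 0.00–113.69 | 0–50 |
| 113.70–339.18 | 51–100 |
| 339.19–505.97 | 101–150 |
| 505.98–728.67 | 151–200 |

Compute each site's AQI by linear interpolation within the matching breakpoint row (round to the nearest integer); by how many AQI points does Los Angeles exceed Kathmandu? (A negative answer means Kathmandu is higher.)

Kathmandu: row 113.70–339.18 (AQI 51–100). (100−51)·(182.92−113.70)/(339.18−113.70) + 51 = 49·69.22/225.48 + 51 ≈ 66.04 → 66.
Los Angeles: 595.30 lies in 505.98–728.67, so I_lo=151, I_hi=200, C_lo=505.98, C_hi=728.67.
(200−151)/(728.67−505.98) × (595.30−505.98) + 151 = 49/222.69 × 89.32 + 151 ≈ 170.65 → 171.
Riyadh: 632.69 ∈ [505.98, 728.67] ↔ index [151, 200].
151 + (632.69−505.98)·(200−151)/(728.67−505.98) = 151 + 126.71·49/222.69 ≈ 178.88, so AQI = 179.
AQIs: Kathmandu=66, Los Angeles=171, Riyadh=179. Los Angeles (171) − Kathmandu (66) = 105.

105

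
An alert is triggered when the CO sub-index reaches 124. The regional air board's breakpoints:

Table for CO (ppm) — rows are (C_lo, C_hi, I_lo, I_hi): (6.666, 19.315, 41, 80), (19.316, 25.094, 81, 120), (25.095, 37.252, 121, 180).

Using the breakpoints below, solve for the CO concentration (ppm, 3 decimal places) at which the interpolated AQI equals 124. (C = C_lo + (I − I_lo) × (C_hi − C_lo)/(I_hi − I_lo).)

AQI 124 lies in the 121–180 band, which corresponds to 25.095–37.252 ppm.
C = 25.095 + (124−121)×(37.252−25.095)/(180−121) = 25.095 + 3×12.157/59 ≈ 25.71315 ppm → 25.713 ppm to 3 dp.

25.713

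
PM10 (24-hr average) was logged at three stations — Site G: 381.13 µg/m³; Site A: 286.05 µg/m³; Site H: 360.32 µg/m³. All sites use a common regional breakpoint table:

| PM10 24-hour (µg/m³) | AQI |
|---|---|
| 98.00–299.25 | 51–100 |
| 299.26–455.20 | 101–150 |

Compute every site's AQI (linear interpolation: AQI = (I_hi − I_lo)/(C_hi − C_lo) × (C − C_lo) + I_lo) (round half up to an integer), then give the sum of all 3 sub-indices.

344

Site G: 381.13 lies in 299.26–455.20, so I_lo=101, I_hi=150, C_lo=299.26, C_hi=455.20.
(150−101)/(455.20−299.26) × (381.13−299.26) + 101 = 49/155.94 × 81.87 + 101 ≈ 126.73 → 127.
Site A: 286.05 lies in 98.00–299.25, so I_lo=51, I_hi=100, C_lo=98.00, C_hi=299.25.
(100−51)/(299.25−98.00) × (286.05−98.00) + 51 = 49/201.25 × 188.05 + 51 ≈ 96.79 → 97.
Site H 360.32: bracket 299.26–455.20 → index 101–150; slope 49/155.94, offset 61.06.
AQI = 101 + 49/155.94·61.06 ≈ 120.19 ⇒ 120.
AQIs: Site G=127, Site A=97, Site H=120. Sum = 127 + 97 + 120 = 344.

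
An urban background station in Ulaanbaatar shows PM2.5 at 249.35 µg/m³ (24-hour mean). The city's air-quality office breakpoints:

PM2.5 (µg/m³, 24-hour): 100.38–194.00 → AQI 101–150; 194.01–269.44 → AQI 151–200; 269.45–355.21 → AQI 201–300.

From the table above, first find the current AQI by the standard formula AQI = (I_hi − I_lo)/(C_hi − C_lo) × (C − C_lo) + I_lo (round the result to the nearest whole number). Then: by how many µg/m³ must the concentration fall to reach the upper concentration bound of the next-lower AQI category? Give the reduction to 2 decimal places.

PM2.5: row 194.01–269.44 (AQI 151–200). (200−151)·(249.35−194.01)/(269.44−194.01) + 151 = 49·55.34/75.43 + 151 ≈ 186.95 → 187.
Current AQI 187 is in the Unhealthy range (151–200). The next-lower category tops out at AQI 150, whose upper concentration bound is 194.00 µg/m³.
Reduction needed = 249.35 − 194.00 = 55.35 µg/m³.

55.35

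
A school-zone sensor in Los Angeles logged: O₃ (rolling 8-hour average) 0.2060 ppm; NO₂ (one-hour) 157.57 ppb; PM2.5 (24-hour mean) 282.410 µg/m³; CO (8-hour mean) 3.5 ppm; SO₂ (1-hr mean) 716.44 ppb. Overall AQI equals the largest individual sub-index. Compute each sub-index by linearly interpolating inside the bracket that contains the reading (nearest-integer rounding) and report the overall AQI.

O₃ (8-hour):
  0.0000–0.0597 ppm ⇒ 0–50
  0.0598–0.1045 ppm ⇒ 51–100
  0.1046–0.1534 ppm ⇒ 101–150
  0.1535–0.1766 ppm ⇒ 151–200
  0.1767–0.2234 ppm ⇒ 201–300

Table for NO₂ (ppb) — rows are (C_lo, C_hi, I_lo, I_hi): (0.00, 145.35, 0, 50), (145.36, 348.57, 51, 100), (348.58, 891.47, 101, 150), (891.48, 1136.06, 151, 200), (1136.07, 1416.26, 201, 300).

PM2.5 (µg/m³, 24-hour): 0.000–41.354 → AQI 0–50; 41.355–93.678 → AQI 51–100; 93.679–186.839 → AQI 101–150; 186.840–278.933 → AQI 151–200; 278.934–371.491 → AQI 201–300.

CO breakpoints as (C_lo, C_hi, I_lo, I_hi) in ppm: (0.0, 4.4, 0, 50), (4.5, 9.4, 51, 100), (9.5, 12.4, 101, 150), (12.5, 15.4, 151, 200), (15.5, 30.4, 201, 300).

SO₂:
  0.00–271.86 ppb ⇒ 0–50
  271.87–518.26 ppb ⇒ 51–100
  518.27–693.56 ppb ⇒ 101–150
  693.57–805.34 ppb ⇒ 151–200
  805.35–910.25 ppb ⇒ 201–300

263

O₃ 0.2060: bracket 0.1767–0.2234 → index 201–300; slope 99/0.0467, offset 0.0293.
AQI = 201 + 99/0.0467·0.0293 ≈ 263.11 ⇒ 263.
NO₂: row 145.36–348.57 (AQI 51–100). (100−51)·(157.57−145.36)/(348.57−145.36) + 51 = 49·12.21/203.21 + 51 ≈ 53.94 → 54.
PM2.5: 282.410 lies in 278.934–371.491, so I_lo=201, I_hi=300, C_lo=278.934, C_hi=371.491.
(300−201)/(371.491−278.934) × (282.410−278.934) + 201 = 99/92.557 × 3.476 + 201 ≈ 204.72 → 205.
CO: row 0.0–4.4 (AQI 0–50). (50−0)·(3.5−0.0)/(4.4−0.0) + 0 = 50·3.5/4.4 + 0 ≈ 39.77 → 40.
SO₂: 716.44 ∈ [693.57, 805.34] ↔ index [151, 200].
151 + (716.44−693.57)·(200−151)/(805.34−693.57) = 151 + 22.87·49/111.77 ≈ 161.03, so AQI = 161.
Sub-indices: O₃→263, NO₂→54, PM2.5→205, CO→40, SO₂→161. Overall AQI = max = 263; dominant pollutant is O₃.
AQI 263: Very Unhealthy.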